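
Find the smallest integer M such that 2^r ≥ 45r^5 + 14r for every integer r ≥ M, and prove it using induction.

M = 31

At r = 30: 1073741824 < 1093500420, so the inequality fails and M ≥ 31. We prove 2^r ≥ 45r^5 + 14r for all r ≥ 31.
For the base case r = 31: 2^r = 2147483648 and 45r^5 + 14r = 1288312229, so 2147483648 ≥ 1288312229.
Inductive step: assume the claim holds for r = k, so 2^k ≥ 45k^5 + 14k.
Then 2^(k + 1) = 2·(2^k) ≥ 2·(45k^5 + 14k).
Also, for k ≥ 31 we have 2·(45k^5 + 14k) ≥ 45(k+1)^5 + 14(k+1), since 2·(45k^5 + 14k) − (45(k+1)^5 + 14(k+1)) = 45k^5 - 225k^4 - 450k^3 - 450k^2 - 211k - 59, which is nonnegative for all k ≥ 31.
Combining, 2^(k + 1) ≥ 45(k+1)^5 + 14(k+1).
This completes the induction.
Hence the smallest such M is 31.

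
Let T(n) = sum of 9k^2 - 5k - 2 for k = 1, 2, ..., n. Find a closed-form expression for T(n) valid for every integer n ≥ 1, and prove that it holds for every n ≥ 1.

We claim T(n) = n(3n^2 + 2n - 3) for all n ≥ 1.
For the base case n = 1: T(1) = 2, and the closed form gives 2. They agree.
Inductive step: suppose the statement holds for some k ≥ 1, so T(k) = k(3k^2 + 2k - 3).
Then T(k+1) = T(k) + (9k^2 + 13k + 2) = (k(3k^2 + 2k - 3)) + (9k^2 + 13k + 2).
Simplifying, T(k+1) = (k + 1)(3k^2 + 8k + 2) = (k+1)(3(k+1)^2 + 2(k+1) - 3),
which is the closed form with n = k+1.
By induction, the statement is established for all n ≥ 1.

T(n) = n(3n^2 + 2n - 3)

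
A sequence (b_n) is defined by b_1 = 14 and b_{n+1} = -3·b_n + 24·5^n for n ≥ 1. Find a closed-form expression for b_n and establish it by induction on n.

b_n = -(-3)^(n - 1) + 3·5^n

Computing the first terms: b_1 = 14, b_2 = 78, b_3 = 366. This suggests b_n = -(-3)^(n - 1) + 3·5^n.
Base case (n = 1): the formula gives 14 = 14 = b_1.
For the inductive step, assume it holds for an arbitrary m ≥ 1, so b_m = -(-3)^(m - 1) + 3·5^m.
Then b_{m+1} = -3·b_m + 24·5^m = -3·(-(-3)^(m - 1) + 3·5^m) + 24·5^m = -(-3)^m + 3·5^(m + 1) = -(-3)^((m+1) - 1) + 3·5^(m+1),
which is the claimed formula at n = m+1.
This completes the induction.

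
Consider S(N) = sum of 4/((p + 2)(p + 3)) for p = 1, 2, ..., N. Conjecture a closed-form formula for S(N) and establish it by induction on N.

We claim S(N) = 4N/(3(N + 3)) for all N ≥ 1.
When N = 1: S(1) = 1/3, and the closed form gives 1/3. They agree.
For the inductive step, assume it holds for an arbitrary p ≥ 1, so S(p) = 4p/(3(p + 3)).
Then S(p+1) = S(p) + (4/((p + 3)(p + 4))) = (4p/(3(p + 3))) + (4/((p + 3)(p + 4))).
Simplifying, S(p+1) = 4(p + 1)/(3(p + 4)) = 4(p+1)/(3((p+1) + 3)),
which is the closed form with N = p+1.
This completes the induction.

S(N) = 4N/(3(N + 3))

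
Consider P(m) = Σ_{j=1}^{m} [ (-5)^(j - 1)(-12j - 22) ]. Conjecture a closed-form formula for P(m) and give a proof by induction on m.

P(m) = 2(-5)^m(m + 2) - 4

We claim P(m) = 2(-5)^m(m + 2) - 4 for all m ≥ 1.
Base case (m = 1): P(1) = -34, and the closed form gives -34. They agree.
Inductive step: suppose the statement holds for some j ≥ 1, so P(j) = 2(-5)^j(j + 2) - 4.
Then P(j+1) = P(j) + ((-5)^j(-12j - 34)) = (2(-5)^j(j + 2) - 4) + ((-5)^j(-12j - 34)).
Simplifying, P(j+1) = -10(-5)^j·j - 30(-5)^j - 4 = 2(-5)^(j+1)((j+1) + 2) - 4,
which is the closed form with m = j+1.
By induction, the statement is established for all m ≥ 1.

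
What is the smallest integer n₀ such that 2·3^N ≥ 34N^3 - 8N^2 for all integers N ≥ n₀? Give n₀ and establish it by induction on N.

n₀ = 9

At N = 8: 13122 < 16896, so the inequality fails and n₀ ≥ 9. We prove 2·3^N ≥ 34N^3 - 8N^2 for all N ≥ 9.
When N = 9: 2·3^N = 39366 and 34N^3 - 8N^2 = 24138, so 39366 ≥ 24138.
For the inductive step, assume it holds for an arbitrary i ≥ 9, so 2·3^i ≥ 34i^3 - 8i^2.
Then 2·3^(i + 1) = 3·(2·3^i) ≥ 3·(34i^3 - 8i^2).
Also, for i ≥ 9 we have 3·(34i^3 - 8i^2) ≥ 34(i+1)^3 - 8(i+1)^2, since 3·(34i^3 - 8i^2) − (34(i+1)^3 - 8(i+1)^2) = 68i^3 - 118i^2 - 86i - 26, which is nonnegative for all i ≥ 9.
Combining, 2·3^(i + 1) ≥ 34(i+1)^3 - 8(i+1)^2.
By induction, the statement is established for all N ≥ 9.
Hence the smallest such n₀ is 9.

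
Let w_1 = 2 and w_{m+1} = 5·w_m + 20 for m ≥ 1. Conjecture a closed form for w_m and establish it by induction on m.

w_m = 7·5^(m - 1) - 5

Computing the first terms: w_1 = 2, w_2 = 30, w_3 = 170. This suggests w_m = 7·5^(m - 1) - 5.
When m = 1: the formula gives 2 = 2 = w_1.
Suppose the result is true for m = r, so w_r = 7·5^(r - 1) - 5.
Then w_{r+1} = 5·w_r + 20 = 5·(7·5^(r - 1) - 5) + 20 = 7·5^r - 5 = 7·5^((r+1) - 1) - 5,
which is the claimed formula at m = r+1.
Hence, by induction on m, the claim holds for every m ≥ 1.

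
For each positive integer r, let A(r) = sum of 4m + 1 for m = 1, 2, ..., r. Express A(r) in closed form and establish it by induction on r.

A(r) = r(2r + 3)

We claim A(r) = r(2r + 3) for all r ≥ 1.
Base case (r = 1): A(1) = 5, and the closed form gives 5. They agree.
For the inductive step, assume it holds for an arbitrary m ≥ 1, so A(m) = m(2m + 3).
Then A(m+1) = A(m) + (4m + 5) = (m(2m + 3)) + (4m + 5).
Simplifying, A(m+1) = (m + 1)(2m + 5) = (m+1)(2(m+1) + 3),
which is the closed form with r = m+1.
Hence, by induction on r, the claim holds for every r ≥ 1.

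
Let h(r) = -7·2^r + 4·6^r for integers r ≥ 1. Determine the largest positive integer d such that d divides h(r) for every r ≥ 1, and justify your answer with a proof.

Computing the first values: h(1) = 10 and h(2) = 116; gcd(10, 116) = 2, so d ≤ 2.
We prove 2 | -7·2^r + 4·6^r for all r ≥ 1 by induction on r.
For the base case r = 1: h(1) = 10 = 2·(5), so 2 | h(1).
For the inductive step, assume it holds for an arbitrary j ≥ 1, i.e. 2 | h(j). Then
h(j+1) − 6·h(j) = (-7·2^(j+1) + 4·6^(j+1)) − 6·(-7·2^j + 4·6^j) = (-7)·2^j·(2 − 6) = (28)·2^j. Since 2 | h(j) by the inductive hypothesis, 2 | 6·h(j); and 2 | 28 since 28 = 2·14. Therefore 2 | h(j+1).
Hence, by induction on r, the claim holds for every r ≥ 1.
Therefore the largest such d is 2.

d = 2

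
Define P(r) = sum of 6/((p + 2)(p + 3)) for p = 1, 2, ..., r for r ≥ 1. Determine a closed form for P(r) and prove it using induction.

We claim P(r) = 2r/(r + 3) for all r ≥ 1.
Base case (r = 1): P(1) = 1/2, and the closed form gives 1/2. They agree.
For the inductive step, assume it holds for an arbitrary p ≥ 1, so P(p) = 2p/(p + 3).
Then P(p+1) = P(p) + (6/((p + 3)(p + 4))) = (2p/(p + 3)) + (6/((p + 3)(p + 4))).
Simplifying, P(p+1) = 2(p + 1)/(p + 4) = 2(p+1)/((p+1) + 3),
which is the closed form with r = p+1.
By the principle of mathematical induction, the result holds for all r ≥ 1.

P(r) = 2r/(r + 3)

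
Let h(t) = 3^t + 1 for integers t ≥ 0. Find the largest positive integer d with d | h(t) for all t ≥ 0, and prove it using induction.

Computing the first values: h(0) = 2 and h(1) = 4; gcd(2, 4) = 2, so d ≤ 2.
We prove 2 | 3^t + 1 for all t ≥ 0 by induction on t.
Base step (t = 0): h(0) = 2 = 2·(1), so 2 | h(0).
Inductive step: suppose the statement holds for some r ≥ 0, i.e. 2 | h(r). Then
h(r+1) = 3^(r+1) + 1 = 3·(3^r + 1) - 2 = 3·h(r) - 2. The first term is divisible by 2 by the inductive hypothesis, and -2 is divisible by 2. Hence 2 | h(r+1).
This completes the induction.
Therefore the largest such d is 2.

d = 2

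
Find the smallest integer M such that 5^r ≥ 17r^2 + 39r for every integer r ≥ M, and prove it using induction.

At r = 3: 125 < 270, so the inequality fails and M ≥ 4. We prove 5^r ≥ 17r^2 + 39r for all r ≥ 4.
Base case (r = 4): 5^r = 625 and 17r^2 + 39r = 428, so 625 ≥ 428.
Suppose the result is true for r = i, so 5^i ≥ 17i^2 + 39i.
Then 5^(i + 1) = 5·(5^i) ≥ 5·(17i^2 + 39i).
Also, for i ≥ 4 we have 5·(17i^2 + 39i) ≥ 17(i+1)^2 + 39(i+1), since 5·(17i^2 + 39i) − (17(i+1)^2 + 39(i+1)) = 68i^2 + 122i - 56, which is nonnegative for all i ≥ 4.
Combining, 5^(i + 1) ≥ 17(i+1)^2 + 39(i+1).
Hence, by induction on r, the claim holds for every r ≥ 4.
Hence the smallest such M is 4.

M = 4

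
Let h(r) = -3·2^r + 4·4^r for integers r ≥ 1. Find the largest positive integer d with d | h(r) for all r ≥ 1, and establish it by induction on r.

d = 2

Computing the first values: h(1) = 10 and h(2) = 52; gcd(10, 52) = 2, so d ≤ 2.
We prove 2 | -3·2^r + 4·4^r for all r ≥ 1 by induction on r.
When r = 1: h(1) = 10 = 2·(5), so 2 | h(1).
For the inductive step, assume it holds for an arbitrary m ≥ 1, i.e. 2 | h(m). Then
h(m+1) − 4·h(m) = (-3·2^(m+1) + 4·4^(m+1)) − 4·(-3·2^m + 4·4^m) = (-3)·2^m·(2 − 4) = (6)·2^m. Since 2 | h(m) by the inductive hypothesis, 2 | 4·h(m); and 2 | 6 since 6 = 2·3. Therefore 2 | h(m+1).
This completes the induction.
Therefore the largest such d is 2.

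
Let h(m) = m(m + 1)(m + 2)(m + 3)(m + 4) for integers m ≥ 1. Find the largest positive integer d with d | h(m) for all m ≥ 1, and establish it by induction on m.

d = 120

Computing the first values: h(1) = 120 and h(2) = 720; gcd(120, 720) = 120, so d ≤ 120.
We prove 120 | m(m + 1)(m + 2)(m + 3)(m + 4) for all m ≥ 1 by induction on m.
When m = 1: h(1) = 120 = 120·(1), so 120 | h(1).
For the inductive step, assume it holds for an arbitrary i ≥ 1, i.e. 120 | h(i). Then
h(i+1) − h(i) = (i+1)·(i+2)·(i+3)·(i+4)·(i+5) − i·(i+1)·(i+2)·(i+3)·(i+4) = (i+1)·(i+2)·(i+3)·(i+4)·[(i+5) − i] = 5·(i+1)·(i+2)·(i+3)·(i+4). The product of 4 consecutive integers is divisible by (4)! = 24, so h(i+1) − h(i) is divisible by 5·24 = 120. By the inductive hypothesis 120 | h(i), hence 120 | h(i+1).
This completes the induction.
Therefore the largest such d is 120.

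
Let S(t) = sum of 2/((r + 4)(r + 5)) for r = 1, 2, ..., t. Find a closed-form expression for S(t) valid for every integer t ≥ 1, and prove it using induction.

We claim S(t) = 2t/(5(t + 5)) for all t ≥ 1.
When t = 1: S(1) = 1/15, and the closed form gives 1/15. They agree.
Suppose the result is true for t = r, so S(r) = 2r/(5(r + 5)).
Then S(r+1) = S(r) + (2/((r + 5)(r + 6))) = (2r/(5(r + 5))) + (2/((r + 5)(r + 6))).
Simplifying, S(r+1) = 2(r + 1)/(5(r + 6)) = 2(r+1)/(5((r+1) + 5)),
which is the closed form with t = r+1.
By the principle of mathematical induction, the result holds for all t ≥ 1.

S(t) = 2t/(5(t + 5))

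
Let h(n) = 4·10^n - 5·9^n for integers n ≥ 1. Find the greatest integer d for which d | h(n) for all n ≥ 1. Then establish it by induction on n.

Computing the first values: h(1) = -5 and h(2) = -5; gcd(-5, -5) = 5, so d ≤ 5.
We prove 5 | 4·10^n - 5·9^n for all n ≥ 1 by induction on n.
For the base case n = 1: h(1) = -5 = 5·(-1), so 5 | h(1).
Inductive step: suppose the statement holds for some i ≥ 1, i.e. 5 | h(i). Then
h(i+1) − 10·h(i) = (4·10^(i+1) - 5·9^(i+1)) − 10·(4·10^i - 5·9^i) = (-5)·9^i·(9 − 10) = (5)·9^i. Since 5 | h(i) by the inductive hypothesis, 5 | 10·h(i); and 5 | 5 since 5 = 5·1. Therefore 5 | h(i+1).
This completes the induction.
Therefore the largest such d is 5.

d = 5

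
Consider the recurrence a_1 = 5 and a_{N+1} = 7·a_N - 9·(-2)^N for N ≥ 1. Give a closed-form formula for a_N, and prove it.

Computing the first terms: a_1 = 5, a_2 = 53, a_3 = 335. This suggests a_N = (-2)^N + 7^N.
Base case (N = 1): the formula gives 5 = 5 = a_1.
Suppose the result is true for N = i, so a_i = (-2)^i + 7^i.
Then a_{i+1} = 7·a_i - 9·(-2)^i = 7·((-2)^i + 7^i) - 9·(-2)^i = (-2)^(i + 1) + 7^(i + 1),
which is the claimed formula at N = i+1.
This completes the induction.

a_N = (-2)^N + 7^N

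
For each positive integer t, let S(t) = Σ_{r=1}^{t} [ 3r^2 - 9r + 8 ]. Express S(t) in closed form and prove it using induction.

S(t) = t(t^2 - 3t + 4)

We claim S(t) = t(t^2 - 3t + 4) for all t ≥ 1.
For the base case t = 1: S(1) = 2, and the closed form gives 2. They agree.
Inductive step: assume the claim holds for t = r, so S(r) = r(r^2 - 3r + 4).
Then S(r+1) = S(r) + (3r^2 - 3r + 2) = (r(r^2 - 3r + 4)) + (3r^2 - 3r + 2).
Simplifying, S(r+1) = (r + 1)(r^2 - r + 2) = (r+1)((r+1)^2 - 3(r+1) + 4),
which is the closed form with t = r+1.
By the principle of mathematical induction, the result holds for all t ≥ 1.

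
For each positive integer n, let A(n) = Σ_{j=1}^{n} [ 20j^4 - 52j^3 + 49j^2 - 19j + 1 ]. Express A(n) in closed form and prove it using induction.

A(n) = n(4n^4 - 3n^3 - 3n^2 + 2n - 1)

We claim A(n) = n(4n^4 - 3n^3 - 3n^2 + 2n - 1) for all n ≥ 1.
Base step (n = 1): A(1) = -1, and the closed form gives -1. They agree.
Inductive step: suppose the statement holds for some j ≥ 1, so A(j) = j(4j^4 - 3j^3 - 3j^2 + 2j - 1).
Then A(j+1) = A(j) + (20j^4 + 28j^3 + 13j^2 + 3j - 1) = (j(4j^4 - 3j^3 - 3j^2 + 2j - 1)) + (20j^4 + 28j^3 + 13j^2 + 3j - 1).
Simplifying, A(j+1) = (j + 1)(4j^4 + 13j^3 + 12j^2 + 3j - 1) = (j+1)(4(j+1)^4 - 3(j+1)^3 - 3(j+1)^2 + 2(j+1) - 1),
which is the closed form with n = j+1.
This completes the induction.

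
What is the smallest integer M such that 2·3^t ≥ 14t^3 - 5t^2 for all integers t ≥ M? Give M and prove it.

At t = 7: 4374 < 4557, so the inequality fails and M ≥ 8. We prove 2·3^t ≥ 14t^3 - 5t^2 for all t ≥ 8.
Base step (t = 8): 2·3^t = 13122 and 14t^3 - 5t^2 = 6848, so 13122 ≥ 6848.
Inductive step: suppose the statement holds for some m ≥ 8, so 2·3^m ≥ 14m^3 - 5m^2.
Then 2·3^(m + 1) = 3·(2·3^m) ≥ 3·(14m^3 - 5m^2).
Also, for m ≥ 8 we have 3·(14m^3 - 5m^2) ≥ 14(m+1)^3 - 5(m+1)^2, since 3·(14m^3 - 5m^2) − (14(m+1)^3 - 5(m+1)^2) = 28m^3 - 52m^2 - 32m - 9, which is nonnegative for all m ≥ 8.
Combining, 2·3^(m + 1) ≥ 14(m+1)^3 - 5(m+1)^2.
By induction, the statement is established for all t ≥ 8.
Hence the smallest such M is 8.

M = 8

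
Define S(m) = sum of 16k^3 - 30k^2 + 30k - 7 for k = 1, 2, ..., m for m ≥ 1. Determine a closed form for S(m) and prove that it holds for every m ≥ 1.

We claim S(m) = m(2m + 1)(2m^2 - 2m + 3) for all m ≥ 1.
For the base case m = 1: S(1) = 9, and the closed form gives 9. They agree.
Inductive step: suppose the statement holds for some k ≥ 1, so S(k) = k(4k^3 - 2k^2 + 4k + 3).
Then S(k+1) = S(k) + (16k^3 + 18k^2 + 18k + 9) = (k(4k^3 - 2k^2 + 4k + 3)) + (16k^3 + 18k^2 + 18k + 9).
Simplifying, S(k+1) = (k + 1)(2k + 3)(2k^2 + 2k + 3) = (k+1)(2(k+1) + 1)(2(k+1)^2 - 2(k+1) + 3),
which is the closed form with m = k+1.
By the principle of mathematical induction, the result holds for all m ≥ 1.

S(m) = m(2m + 1)(2m^2 - 2m + 3)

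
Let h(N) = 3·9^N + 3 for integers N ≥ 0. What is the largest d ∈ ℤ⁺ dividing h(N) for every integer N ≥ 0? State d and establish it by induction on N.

Computing the first values: h(0) = 6 and h(1) = 30; gcd(6, 30) = 6, so d ≤ 6.
We prove 6 | 3·9^N + 3 for all N ≥ 0 by induction on N.
Base case (N = 0): h(0) = 6 = 6·(1), so 6 | h(0).
Inductive step: suppose the statement holds for some i ≥ 0, i.e. 6 | h(i). Then
h(i+1) = 3·9^(i+1) + 3 = 9·(3·9^i + 3) - 24 = 9·h(i) - 24. The first term is divisible by 6 by the inductive hypothesis, and -24 is divisible by 6. Hence 6 | h(i+1).
By induction, the statement is established for all N ≥ 0.
Therefore the largest such d is 6.

d = 6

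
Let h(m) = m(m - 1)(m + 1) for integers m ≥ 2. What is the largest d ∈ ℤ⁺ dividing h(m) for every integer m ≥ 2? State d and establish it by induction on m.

d = 6

Computing the first values: h(2) = 6 and h(3) = 24; gcd(6, 24) = 6, so d ≤ 6.
We prove 6 | m(m - 1)(m + 1) for all m ≥ 2 by induction on m.
Base case (m = 2): h(2) = 6 = 6·(1), so 6 | h(2).
Inductive step: assume the claim holds for m = k, i.e. 6 | h(k). Then
h(k+1) − h(k) = k·(k+1)·(k+2) − (k-1)·k·(k+1) = k·(k+1)·[(k+2) − (k-1)] = 3·k·(k+1). The product of 2 consecutive integers is divisible by (2)! = 2, so h(k+1) − h(k) is divisible by 3·2 = 6. By the inductive hypothesis 6 | h(k), hence 6 | h(k+1).
By induction, the statement is established for all m ≥ 2.
Therefore the largest such d is 6.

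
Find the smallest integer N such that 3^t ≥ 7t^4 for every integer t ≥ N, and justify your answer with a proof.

At t = 10: 59049 < 70000, so the inequality fails and N ≥ 11. We prove 3^t ≥ 7t^4 for all t ≥ 11.
When t = 11: 3^t = 177147 and 7t^4 = 102487, so 177147 ≥ 102487.
Suppose the result is true for t = i, so 3^i ≥ 7i^4.
Then 3^(i + 1) = 3·(3^i) ≥ 3·(7i^4).
Also, for i ≥ 11 we have 3·(7i^4) ≥ 7(i+1)^4, since 3 ≥ (1 + 1/i)^4 for all i ≥ 11.
Combining, 3^(i + 1) ≥ 7(i+1)^4.
Hence, by induction on t, the claim holds for every t ≥ 11.
Hence the smallest such N is 11.

N = 11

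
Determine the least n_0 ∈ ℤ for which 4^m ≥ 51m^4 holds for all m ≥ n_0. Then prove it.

At m = 9: 262144 < 334611, so the inequality fails and n_0 ≥ 10. We prove 4^m ≥ 51m^4 for all m ≥ 10.
When m = 10: 4^m = 1048576 and 51m^4 = 510000, so 1048576 ≥ 510000.
Inductive step: suppose the statement holds for some j ≥ 10, so 4^j ≥ 51j^4.
Then 4^(j + 1) = 4·(4^j) ≥ 4·(51j^4).
Also, for j ≥ 10 we have 4·(51j^4) ≥ 51(j+1)^4, since 4 ≥ (1 + 1/j)^4 for all j ≥ 10.
Combining, 4^(j + 1) ≥ 51(j+1)^4.
By induction, the statement is established for all m ≥ 10.
Hence the smallest such n_0 is 10.

n_0 = 10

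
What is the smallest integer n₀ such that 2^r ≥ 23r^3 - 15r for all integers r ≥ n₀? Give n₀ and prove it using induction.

n₀ = 17

At r = 16: 65536 < 93968, so the inequality fails and n₀ ≥ 17. We prove 2^r ≥ 23r^3 - 15r for all r ≥ 17.
When r = 17: 2^r = 131072 and 23r^3 - 15r = 112744, so 131072 ≥ 112744.
For the inductive step, assume it holds for an arbitrary m ≥ 17, so 2^m ≥ 23m^3 - 15m.
Then 2^(m + 1) = 2·(2^m) ≥ 2·(23m^3 - 15m).
Also, for m ≥ 17 we have 2·(23m^3 - 15m) ≥ 23(m+1)^3 - 15(m+1), since 2·(23m^3 - 15m) − (23(m+1)^3 - 15(m+1)) = 23m^3 - 69m^2 - 84m - 8, which is nonnegative for all m ≥ 17.
Combining, 2^(m + 1) ≥ 23(m+1)^3 - 15(m+1).
This completes the induction.
Hence the smallest such n₀ is 17.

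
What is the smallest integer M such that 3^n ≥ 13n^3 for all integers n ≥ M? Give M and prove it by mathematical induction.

M = 9

At n = 8: 6561 < 6656, so the inequality fails and M ≥ 9. We prove 3^n ≥ 13n^3 for all n ≥ 9.
Base step (n = 9): 3^n = 19683 and 13n^3 = 9477, so 19683 ≥ 9477.
Suppose the result is true for n = j, so 3^j ≥ 13j^3.
Then 3^(j + 1) = 3·(3^j) ≥ 3·(13j^3).
Also, for j ≥ 9 we have 3·(13j^3) ≥ 13(j+1)^3, since 3 ≥ (1 + 1/j)^3 for all j ≥ 9.
Combining, 3^(j + 1) ≥ 13(j+1)^3.
By induction, the statement is established for all n ≥ 9.
Hence the smallest such M is 9.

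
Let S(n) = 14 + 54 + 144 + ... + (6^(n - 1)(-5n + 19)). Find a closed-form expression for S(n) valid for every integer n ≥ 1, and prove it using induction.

S(n) = 6^n(-n + 4) - 4

We claim S(n) = 6^n(-n + 4) - 4 for all n ≥ 1.
When n = 1: S(1) = 14, and the closed form gives 14. They agree.
For the inductive step, assume it holds for an arbitrary r ≥ 1, so S(r) = 6^r(-r + 4) - 4.
Then S(r+1) = S(r) + (6^r(-5r + 14)) = (6^r(-r + 4) - 4) + (6^r(-5r + 14)).
Simplifying, S(r+1) = -6·6^r·r + 18·6^r - 4 = 6^(r+1)(-(r+1) + 4) - 4,
which is the closed form with n = r+1.
Hence, by induction on n, the claim holds for every n ≥ 1.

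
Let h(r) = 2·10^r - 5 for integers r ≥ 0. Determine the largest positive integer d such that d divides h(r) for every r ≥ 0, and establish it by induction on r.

d = 3

Computing the first values: h(0) = -3 and h(1) = 15; gcd(-3, 15) = 3, so d ≤ 3.
We prove 3 | 2·10^r - 5 for all r ≥ 0 by induction on r.
When r = 0: h(0) = -3 = 3·(-1), so 3 | h(0).
Inductive step: suppose the statement holds for some k ≥ 0, i.e. 3 | h(k). Then
h(k+1) = 2·10^(k+1) - 5 = 10·(2·10^k - 5) + 45 = 10·h(k) + 45. The first term is divisible by 3 by the inductive hypothesis, and 45 is divisible by 3. Hence 3 | h(k+1).
Hence, by induction on r, the claim holds for every r ≥ 0.
Therefore the largest such d is 3.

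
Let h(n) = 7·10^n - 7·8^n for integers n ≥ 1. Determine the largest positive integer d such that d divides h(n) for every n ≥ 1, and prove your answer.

Computing the first values: h(1) = 14 and h(2) = 252; gcd(14, 252) = 14, so d ≤ 14.
We prove 14 | 7·10^n - 7·8^n for all n ≥ 1 by induction on n.
Base step (n = 1): h(1) = 14 = 14·(1), so 14 | h(1).
Inductive step: suppose the statement holds for some m ≥ 1, i.e. 14 | h(m). Then
h(m+1) − 10·h(m) = (7·10^(m+1) - 7·8^(m+1)) − 10·(7·10^m - 7·8^m) = (-7)·8^m·(8 − 10) = (14)·8^m. Since 14 | h(m) by the inductive hypothesis, 14 | 10·h(m); and 14 | 14 since 14 = 14·1. Therefore 14 | h(m+1).
This completes the induction.
Therefore the largest such d is 14.

d = 14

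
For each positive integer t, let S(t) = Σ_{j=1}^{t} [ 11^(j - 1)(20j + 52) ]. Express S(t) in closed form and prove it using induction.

S(t) = 11^t(2t + 5) - 5

We claim S(t) = 11^t(2t + 5) - 5 for all t ≥ 1.
When t = 1: S(1) = 72, and the closed form gives 72. They agree.
For the inductive step, assume it holds for an arbitrary j ≥ 1, so S(j) = 11^j(2j + 5) - 5.
Then S(j+1) = S(j) + (11^j(20j + 72)) = (11^j(2j + 5) - 5) + (11^j(20j + 72)).
Simplifying, S(j+1) = 22·11^j·j + 77·11^j - 5 = 11^(j+1)(2(j+1) + 5) - 5,
which is the closed form with t = j+1.
By induction, the statement is established for all t ≥ 1.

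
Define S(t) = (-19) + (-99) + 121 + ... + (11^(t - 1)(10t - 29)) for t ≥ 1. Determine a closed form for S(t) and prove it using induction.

S(t) = 11^t(t - 3) + 3

We claim S(t) = 11^t(t - 3) + 3 for all t ≥ 1.
For the base case t = 1: S(1) = -19, and the closed form gives -19. They agree.
Suppose the result is true for t = i, so S(i) = 11^i(i - 3) + 3.
Then S(i+1) = S(i) + (11^i(10i - 19)) = (11^i(i - 3) + 3) + (11^i(10i - 19)).
Simplifying, S(i+1) = 11·11^i·i - 22·11^i + 3 = 11^(i+1)((i+1) - 3) + 3,
which is the closed form with t = i+1.
This completes the induction.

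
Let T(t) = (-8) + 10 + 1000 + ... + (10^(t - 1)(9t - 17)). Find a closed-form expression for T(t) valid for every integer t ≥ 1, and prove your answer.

We claim T(t) = 10^t(t - 2) + 2 for all t ≥ 1.
For the base case t = 1: T(1) = -8, and the closed form gives -8. They agree.
Inductive step: assume the claim holds for t = r, so T(r) = 10^r(r - 2) + 2.
Then T(r+1) = T(r) + (10^r(9r - 8)) = (10^r(r - 2) + 2) + (10^r(9r - 8)).
Simplifying, T(r+1) = 10·10^r·r - 10·10^r + 2 = 10^(r+1)((r+1) - 2) + 2,
which is the closed form with t = r+1.
Hence, by induction on t, the claim holds for every t ≥ 1.

T(t) = 10^t(t - 2) + 2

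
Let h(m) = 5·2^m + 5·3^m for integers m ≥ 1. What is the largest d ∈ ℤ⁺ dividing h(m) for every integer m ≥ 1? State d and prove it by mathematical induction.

d = 5

Computing the first values: h(1) = 25 and h(2) = 65; gcd(25, 65) = 5, so d ≤ 5.
We prove 5 | 5·2^m + 5·3^m for all m ≥ 1 by induction on m.
When m = 1: h(1) = 25 = 5·(5), so 5 | h(1).
For the inductive step, assume it holds for an arbitrary k ≥ 1, i.e. 5 | h(k). Then
h(k+1) − 3·h(k) = (5·2^(k+1) + 5·3^(k+1)) − 3·(5·2^k + 5·3^k) = (5)·2^k·(2 − 3) = (-5)·2^k. Since 5 | h(k) by the inductive hypothesis, 5 | 3·h(k); and 5 | -5 since -5 = 5·-1. Therefore 5 | h(k+1).
This completes the induction.
Therefore the largest such d is 5.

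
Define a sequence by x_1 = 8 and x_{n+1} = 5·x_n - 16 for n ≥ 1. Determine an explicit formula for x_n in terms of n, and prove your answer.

x_n = 4·5^(n - 1) + 4

Computing the first terms: x_1 = 8, x_2 = 24, x_3 = 104. This suggests x_n = 4·5^(n - 1) + 4.
Base case (n = 1): the formula gives 8 = 8 = x_1.
Inductive step: assume the claim holds for n = i, so x_i = 4·5^(i - 1) + 4.
Then x_{i+1} = 5·x_i - 16 = 5·(4·5^(i - 1) + 4) - 16 = 4·5^i + 4 = 4·5^((i+1) - 1) + 4,
which is the claimed formula at n = i+1.
By the principle of mathematical induction, the result holds for all n ≥ 1.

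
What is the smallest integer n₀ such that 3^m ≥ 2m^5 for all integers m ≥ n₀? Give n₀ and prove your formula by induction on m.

n₀ = 12

At m = 11: 177147 < 322102, so the inequality fails and n₀ ≥ 12. We prove 3^m ≥ 2m^5 for all m ≥ 12.
Base case (m = 12): 3^m = 531441 and 2m^5 = 497664, so 531441 ≥ 497664.
For the inductive step, assume it holds for an arbitrary p ≥ 12, so 3^p ≥ 2p^5.
Then 3^(p + 1) = 3·(3^p) ≥ 3·(2p^5).
Also, for p ≥ 12 we have 3·(2p^5) ≥ 2(p+1)^5, since 3 ≥ (1 + 1/p)^5 for all p ≥ 12.
Combining, 3^(p + 1) ≥ 2(p+1)^5.
By induction, the statement is established for all m ≥ 12.
Hence the smallest such n₀ is 12.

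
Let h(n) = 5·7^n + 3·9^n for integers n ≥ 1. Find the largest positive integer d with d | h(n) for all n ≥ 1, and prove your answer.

Computing the first values: h(1) = 62 and h(2) = 488; gcd(62, 488) = 2, so d ≤ 2.
We prove 2 | 5·7^n + 3·9^n for all n ≥ 1 by induction on n.
When n = 1: h(1) = 62 = 2·(31), so 2 | h(1).
For the inductive step, assume it holds for an arbitrary j ≥ 1, i.e. 2 | h(j). Then
h(j+1) − 9·h(j) = (5·7^(j+1) + 3·9^(j+1)) − 9·(5·7^j + 3·9^j) = (5)·7^j·(7 − 9) = (-10)·7^j. Since 2 | h(j) by the inductive hypothesis, 2 | 9·h(j); and 2 | -10 since -10 = 2·-5. Therefore 2 | h(j+1).
This completes the induction.
Therefore the largest such d is 2.

d = 2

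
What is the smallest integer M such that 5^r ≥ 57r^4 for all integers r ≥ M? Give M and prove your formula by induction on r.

M = 8

At r = 7: 78125 < 136857, so the inequality fails and M ≥ 8. We prove 5^r ≥ 57r^4 for all r ≥ 8.
Base step (r = 8): 5^r = 390625 and 57r^4 = 233472, so 390625 ≥ 233472.
Inductive step: suppose the statement holds for some i ≥ 8, so 5^i ≥ 57i^4.
Then 5^(i + 1) = 5·(5^i) ≥ 5·(57i^4).
Also, for i ≥ 8 we have 5·(57i^4) ≥ 57(i+1)^4, since 5 ≥ (1 + 1/i)^4 for all i ≥ 8.
Combining, 5^(i + 1) ≥ 57(i+1)^4.
By the principle of mathematical induction, the result holds for all r ≥ 8.
Hence the smallest such M is 8.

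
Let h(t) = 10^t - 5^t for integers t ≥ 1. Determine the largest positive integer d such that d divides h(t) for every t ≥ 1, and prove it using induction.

Computing the first values: h(1) = 5 and h(2) = 75; gcd(5, 75) = 5, so d ≤ 5.
We prove 5 | 10^t - 5^t for all t ≥ 1 by induction on t.
Base case (t = 1): h(1) = 5 = 5·(1), so 5 | h(1).
Suppose the result is true for t = j, i.e. 5 | h(j). Then
10^{j+1} − 5^{j+1} = 10·10^j − 5·5^j = 10·(10^j − 5^j) + (5)·5^j. The first term is divisible by 5 by the inductive hypothesis, and the second term (5)·5^j is divisible by 5 since 5 | 5. Hence 5 | h(j+1).
By induction, the statement is established for all t ≥ 1.
Therefore the largest such d is 5.

d = 5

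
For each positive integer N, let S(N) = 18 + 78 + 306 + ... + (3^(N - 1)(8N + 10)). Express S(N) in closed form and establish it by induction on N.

We claim S(N) = 3^N(4N + 3) - 3 for all N ≥ 1.
Base case (N = 1): S(1) = 18, and the closed form gives 18. They agree.
Inductive step: assume the claim holds for N = k, so S(k) = 3^k(4k + 3) - 3.
Then S(k+1) = S(k) + (3^k(8k + 18)) = (3^k(4k + 3) - 3) + (3^k(8k + 18)).
Simplifying, S(k+1) = 12·3^k·k + 21·3^k - 3 = 3^(k+1)(4(k+1) + 3) - 3,
which is the closed form with N = k+1.
By induction, the statement is established for all N ≥ 1.

S(N) = 3^N(4N + 3) - 3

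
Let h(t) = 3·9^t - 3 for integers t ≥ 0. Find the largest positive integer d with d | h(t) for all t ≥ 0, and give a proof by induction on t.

d = 24

Computing the first values: h(0) = 0 and h(1) = 24; gcd(0, 24) = 24, so d ≤ 24.
We prove 24 | 3·9^t - 3 for all t ≥ 0 by induction on t.
Base case (t = 0): h(0) = 0 = 24·(0), so 24 | h(0).
Inductive step: assume the claim holds for t = p, i.e. 24 | h(p). Then
h(p+1) = 3·9^(p+1) - 3 = 9·(3·9^p - 3) + 24 = 9·h(p) + 24. The first term is divisible by 24 by the inductive hypothesis, and 24 is divisible by 24. Hence 24 | h(p+1).
Hence, by induction on t, the claim holds for every t ≥ 0.
Therefore the largest such d is 24.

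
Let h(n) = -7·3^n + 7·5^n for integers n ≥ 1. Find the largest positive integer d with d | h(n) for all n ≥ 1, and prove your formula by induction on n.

Computing the first values: h(1) = 14 and h(2) = 112; gcd(14, 112) = 14, so d ≤ 14.
We prove 14 | -7·3^n + 7·5^n for all n ≥ 1 by induction on n.
Base case (n = 1): h(1) = 14 = 14·(1), so 14 | h(1).
For the inductive step, assume it holds for an arbitrary r ≥ 1, i.e. 14 | h(r). Then
h(r+1) − 5·h(r) = (-7·3^(r+1) + 7·5^(r+1)) − 5·(-7·3^r + 7·5^r) = (-7)·3^r·(3 − 5) = (14)·3^r. Since 14 | h(r) by the inductive hypothesis, 14 | 5·h(r); and 14 | 14 since 14 = 14·1. Therefore 14 | h(r+1).
Hence, by induction on n, the claim holds for every n ≥ 1.
Therefore the largest such d is 14.

d = 14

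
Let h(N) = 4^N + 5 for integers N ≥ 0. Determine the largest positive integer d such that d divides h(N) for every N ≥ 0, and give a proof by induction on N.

Computing the first values: h(0) = 6 and h(1) = 9; gcd(6, 9) = 3, so d ≤ 3.
We prove 3 | 4^N + 5 for all N ≥ 0 by induction on N.
Base case (N = 0): h(0) = 6 = 3·(2), so 3 | h(0).
Inductive step: suppose the statement holds for some p ≥ 0, i.e. 3 | h(p). Then
h(p+1) = 4^(p+1) + 5 = 4·(4^p + 5) - 15 = 4·h(p) - 15. The first term is divisible by 3 by the inductive hypothesis, and -15 is divisible by 3. Hence 3 | h(p+1).
Hence, by induction on N, the claim holds for every N ≥ 0.
Therefore the largest such d is 3.

d = 3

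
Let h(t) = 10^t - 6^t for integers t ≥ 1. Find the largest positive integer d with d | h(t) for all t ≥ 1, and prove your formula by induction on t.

Computing the first values: h(1) = 4 and h(2) = 64; gcd(4, 64) = 4, so d ≤ 4.
We prove 4 | 10^t - 6^t for all t ≥ 1 by induction on t.
For the base case t = 1: h(1) = 4 = 4·(1), so 4 | h(1).
For the inductive step, assume it holds for an arbitrary k ≥ 1, i.e. 4 | h(k). Then
10^{k+1} − 6^{k+1} = 10·10^k − 6·6^k = 10·(10^k − 6^k) + (4)·6^k. The first term is divisible by 4 by the inductive hypothesis, and the second term (4)·6^k is divisible by 4 since 4 | 4. Hence 4 | h(k+1).
Hence, by induction on t, the claim holds for every t ≥ 1.
Therefore the largest such d is 4.

d = 4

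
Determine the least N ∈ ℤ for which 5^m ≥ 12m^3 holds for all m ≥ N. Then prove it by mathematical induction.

N = 5

At m = 4: 625 < 768, so the inequality fails and N ≥ 5. We prove 5^m ≥ 12m^3 for all m ≥ 5.
Base case (m = 5): 5^m = 3125 and 12m^3 = 1500, so 3125 ≥ 1500.
Inductive step: assume the claim holds for m = p, so 5^p ≥ 12p^3.
Then 5^(p + 1) = 5·(5^p) ≥ 5·(12p^3).
Also, for p ≥ 5 we have 5·(12p^3) ≥ 12(p+1)^3, since 5 ≥ (1 + 1/p)^3 for all p ≥ 5.
Combining, 5^(p + 1) ≥ 12(p+1)^3.
By induction, the statement is established for all m ≥ 5.
Hence the smallest such N is 5.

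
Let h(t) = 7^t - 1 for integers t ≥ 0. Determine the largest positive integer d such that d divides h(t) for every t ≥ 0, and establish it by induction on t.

Computing the first values: h(0) = 0 and h(1) = 6; gcd(0, 6) = 6, so d ≤ 6.
We prove 6 | 7^t - 1 for all t ≥ 0 by induction on t.
Base step (t = 0): h(0) = 0 = 6·(0), so 6 | h(0).
Suppose the result is true for t = r, i.e. 6 | h(r). Then
h(r+1) = 7^(r+1) - 1 = 7·(7^r - 1) + 6 = 7·h(r) + 6. The first term is divisible by 6 by the inductive hypothesis, and 6 is divisible by 6. Hence 6 | h(r+1).
This completes the induction.
Therefore the largest such d is 6.

d = 6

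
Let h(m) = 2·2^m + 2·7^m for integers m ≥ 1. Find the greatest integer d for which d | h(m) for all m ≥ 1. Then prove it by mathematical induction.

d = 2

Computing the first values: h(1) = 18 and h(2) = 106; gcd(18, 106) = 2, so d ≤ 2.
We prove 2 | 2·2^m + 2·7^m for all m ≥ 1 by induction on m.
Base case (m = 1): h(1) = 18 = 2·(9), so 2 | h(1).
Inductive step: assume the claim holds for m = p, i.e. 2 | h(p). Then
h(p+1) − 7·h(p) = (2·2^(p+1) + 2·7^(p+1)) − 7·(2·2^p + 2·7^p) = (2)·2^p·(2 − 7) = (-10)·2^p. Since 2 | h(p) by the inductive hypothesis, 2 | 7·h(p); and 2 | -10 since -10 = 2·-5. Therefore 2 | h(p+1).
Hence, by induction on m, the claim holds for every m ≥ 1.
Therefore the largest such d is 2.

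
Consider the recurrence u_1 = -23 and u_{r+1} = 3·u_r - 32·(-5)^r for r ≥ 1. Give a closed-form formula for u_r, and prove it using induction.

Computing the first terms: u_1 = -23, u_2 = 91, u_3 = -527. This suggests u_r = 4(-5)^r - 3^r.
Base step (r = 1): the formula gives -23 = -23 = u_1.
Inductive step: assume the claim holds for r = p, so u_p = 4(-5)^p - 3^p.
Then u_{p+1} = 3·u_p - 32·(-5)^p = 3·(4(-5)^p - 3^p) - 32·(-5)^p = 4(-5)^(p + 1) - 3^(p + 1),
which is the claimed formula at r = p+1.
By the principle of mathematical induction, the result holds for all r ≥ 1.

u_r = 4(-5)^r - 3^r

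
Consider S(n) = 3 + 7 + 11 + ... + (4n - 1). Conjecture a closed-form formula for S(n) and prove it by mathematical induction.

S(n) = n(2n + 1)

We claim S(n) = n(2n + 1) for all n ≥ 1.
When n = 1: S(1) = 3, and the closed form gives 3. They agree.
Inductive step: assume the claim holds for n = r, so S(r) = r(2r + 1).
Then S(r+1) = S(r) + (4r + 3) = (r(2r + 1)) + (4r + 3).
Simplifying, S(r+1) = (r + 1)(2r + 3) = (r+1)(2(r+1) + 1),
which is the closed form with n = r+1.
Hence, by induction on n, the claim holds for every n ≥ 1.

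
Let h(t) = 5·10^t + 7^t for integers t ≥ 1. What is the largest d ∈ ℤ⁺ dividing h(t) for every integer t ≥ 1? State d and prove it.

d = 3

Computing the first values: h(1) = 57 and h(2) = 549; gcd(57, 549) = 3, so d ≤ 3.
We prove 3 | 5·10^t + 7^t for all t ≥ 1 by induction on t.
For the base case t = 1: h(1) = 57 = 3·(19), so 3 | h(1).
Inductive step: suppose the statement holds for some j ≥ 1, i.e. 3 | h(j). Then
h(j+1) − 10·h(j) = (5·10^(j+1) + 7^(j+1)) − 10·(5·10^j + 7^j) = (1)·7^j·(7 − 10) = (-3)·7^j. Since 3 | h(j) by the inductive hypothesis, 3 | 10·h(j); and 3 | -3 since -3 = 3·-1. Therefore 3 | h(j+1).
Hence, by induction on t, the claim holds for every t ≥ 1.
Therefore the largest such d is 3.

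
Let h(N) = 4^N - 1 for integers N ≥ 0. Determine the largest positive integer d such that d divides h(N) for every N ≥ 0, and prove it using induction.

d = 3

Computing the first values: h(0) = 0 and h(1) = 3; gcd(0, 3) = 3, so d ≤ 3.
We prove 3 | 4^N - 1 for all N ≥ 0 by induction on N.
For the base case N = 0: h(0) = 0 = 3·(0), so 3 | h(0).
Inductive step: suppose the statement holds for some k ≥ 0, i.e. 3 | h(k). Then
h(k+1) = 4^(k+1) - 1 = 4·(4^k - 1) + 3 = 4·h(k) + 3. The first term is divisible by 3 by the inductive hypothesis, and 3 is divisible by 3. Hence 3 | h(k+1).
By the principle of mathematical induction, the result holds for all N ≥ 0.
Therefore the largest such d is 3.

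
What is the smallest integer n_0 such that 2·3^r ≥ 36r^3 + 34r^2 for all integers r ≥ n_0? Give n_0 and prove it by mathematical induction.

At r = 8: 13122 < 20608, so the inequality fails and n_0 ≥ 9. We prove 2·3^r ≥ 36r^3 + 34r^2 for all r ≥ 9.
When r = 9: 2·3^r = 39366 and 36r^3 + 34r^2 = 28998, so 39366 ≥ 28998.
Suppose the result is true for r = k, so 2·3^k ≥ 36k^3 + 34k^2.
Then 2·3^(k + 1) = 3·(2·3^k) ≥ 3·(36k^3 + 34k^2).
Also, for k ≥ 9 we have 3·(36k^3 + 34k^2) ≥ 36(k+1)^3 + 34(k+1)^2, since 3·(36k^3 + 34k^2) − (36(k+1)^3 + 34(k+1)^2) = 72k^3 - 40k^2 - 176k - 70, which is nonnegative for all k ≥ 9.
Combining, 2·3^(k + 1) ≥ 36(k+1)^3 + 34(k+1)^2.
Hence, by induction on r, the claim holds for every r ≥ 9.
Hence the smallest such n_0 is 9.

n_0 = 9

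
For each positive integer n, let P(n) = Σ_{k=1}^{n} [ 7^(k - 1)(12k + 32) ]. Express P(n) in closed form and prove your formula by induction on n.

P(n) = 7^n(2n + 5) - 5

We claim P(n) = 7^n(2n + 5) - 5 for all n ≥ 1.
When n = 1: P(1) = 44, and the closed form gives 44. They agree.
For the inductive step, assume it holds for an arbitrary k ≥ 1, so P(k) = 7^k(2k + 5) - 5.
Then P(k+1) = P(k) + (7^k(12k + 44)) = (7^k(2k + 5) - 5) + (7^k(12k + 44)).
Simplifying, P(k+1) = 14·7^k·k + 49·7^k - 5 = 7^(k+1)(2(k+1) + 5) - 5,
which is the closed form with n = k+1.
By the principle of mathematical induction, the result holds for all n ≥ 1.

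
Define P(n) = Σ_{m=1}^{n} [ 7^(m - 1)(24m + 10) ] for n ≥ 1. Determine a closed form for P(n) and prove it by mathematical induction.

We claim P(n) = 7^n(4n + 1) - 1 for all n ≥ 1.
For the base case n = 1: P(1) = 34, and the closed form gives 34. They agree.
Inductive step: assume the claim holds for n = m, so P(m) = 7^m(4m + 1) - 1.
Then P(m+1) = P(m) + (7^m(24m + 34)) = (7^m(4m + 1) - 1) + (7^m(24m + 34)).
Simplifying, P(m+1) = 28·7^m·m + 35·7^m - 1 = 7^(m+1)(4(m+1) + 1) - 1,
which is the closed form with n = m+1.
By induction, the statement is established for all n ≥ 1.

P(n) = 7^n(4n + 1) - 1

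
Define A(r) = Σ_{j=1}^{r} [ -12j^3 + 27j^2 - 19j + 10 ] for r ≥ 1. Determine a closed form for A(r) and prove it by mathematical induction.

We claim A(r) = -r(3r^3 - 3r^2 - r - 5) for all r ≥ 1.
For the base case r = 1: A(1) = 6, and the closed form gives 6. They agree.
Inductive step: assume the claim holds for r = j, so A(j) = j(-3j^3 + 3j^2 + j + 5).
Then A(j+1) = A(j) + (-12j^3 - 9j^2 - j + 6) = (j(-3j^3 + 3j^2 + j + 5)) + (-12j^3 - 9j^2 - j + 6).
Simplifying, A(j+1) = -(j + 1)(3j^3 + 6j^2 + 2j - 6) = -(j+1)(3(j+1)^3 - 3(j+1)^2 - (j+1) - 5),
which is the closed form with r = j+1.
Hence, by induction on r, the claim holds for every r ≥ 1.

A(r) = -r(3r^3 - 3r^2 - r - 5)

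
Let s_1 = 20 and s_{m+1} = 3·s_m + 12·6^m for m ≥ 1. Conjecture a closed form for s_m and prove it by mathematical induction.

s_m = -4·3^(m - 1) + 4·6^m

Computing the first terms: s_1 = 20, s_2 = 132, s_3 = 828. This suggests s_m = -4·3^(m - 1) + 4·6^m.
For the base case m = 1: the formula gives 20 = 20 = s_1.
For the inductive step, assume it holds for an arbitrary j ≥ 1, so s_j = -4·3^(j - 1) + 4·6^j.
Then s_{j+1} = 3·s_j + 12·6^j = 3·(-4·3^(j - 1) + 4·6^j) + 12·6^j = -4·3^j + 4·6^(j + 1) = -4·3^((j+1) - 1) + 4·6^(j+1),
which is the claimed formula at m = j+1.
Hence, by induction on m, the claim holds for every m ≥ 1.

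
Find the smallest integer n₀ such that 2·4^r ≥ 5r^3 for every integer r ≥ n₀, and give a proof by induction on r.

n₀ = 4

At r = 3: 128 < 135, so the inequality fails and n₀ ≥ 4. We prove 2·4^r ≥ 5r^3 for all r ≥ 4.
Base step (r = 4): 2·4^r = 512 and 5r^3 = 320, so 512 ≥ 320.
Suppose the result is true for r = m, so 2·4^m ≥ 5m^3.
Then 2·4^(m + 1) = 4·(2·4^m) ≥ 4·(5m^3).
Also, for m ≥ 4 we have 4·(5m^3) ≥ 5(m+1)^3, since 4 ≥ (1 + 1/m)^3 for all m ≥ 4.
Combining, 2·4^(m + 1) ≥ 5(m+1)^3.
Hence, by induction on r, the claim holds for every r ≥ 4.
Hence the smallest such n₀ is 4.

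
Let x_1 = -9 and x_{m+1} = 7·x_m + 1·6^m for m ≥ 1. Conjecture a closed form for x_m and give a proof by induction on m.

Computing the first terms: x_1 = -9, x_2 = -57, x_3 = -363. This suggests x_m = -6^m - 3·7^(m - 1).
When m = 1: the formula gives -9 = -9 = x_1.
Suppose the result is true for m = r, so x_r = -6^r - 3·7^(r - 1).
Then x_{r+1} = 7·x_r + 1·6^r = 7·(-6^r - 3·7^(r - 1)) + 1·6^r = -6^(r + 1) - 3·7^r = -6^(r+1) - 3·7^((r+1) - 1),
which is the claimed formula at m = r+1.
By the principle of mathematical induction, the result holds for all m ≥ 1.

x_m = -6^m - 3·7^(m - 1)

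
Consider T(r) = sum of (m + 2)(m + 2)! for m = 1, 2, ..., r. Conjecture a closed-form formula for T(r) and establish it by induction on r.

T(r) = (r + 3)! - 6

We claim T(r) = (r + 3)! - 6 for all r ≥ 1.
Base step (r = 1): T(1) = 18, and the closed form gives 18. They agree.
Inductive step: suppose the statement holds for some m ≥ 1, so T(m) = (m + 3)! - 6.
Then T(m+1) = T(m) + ((m + 3)(m + 3)!) = ((m + 3)! - 6) + ((m + 3)(m + 3)!).
Simplifying, T(m+1) = ((m+1) + 3)! - 6,
which is the closed form with r = m+1.
This completes the induction.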